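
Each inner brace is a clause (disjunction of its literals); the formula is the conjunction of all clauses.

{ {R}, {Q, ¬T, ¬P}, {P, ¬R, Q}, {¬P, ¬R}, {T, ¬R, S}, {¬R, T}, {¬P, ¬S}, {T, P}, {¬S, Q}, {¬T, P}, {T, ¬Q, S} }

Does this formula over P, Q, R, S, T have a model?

From the singleton clause (R), R = True.
From the singleton clause (¬P), P = False.
From the singleton clause (Q), Q = True.
From the singleton clause (T), T = True.
Now (¬T) is unsatisfied and unit — conflict.
No assignment satisfies every clause.

No, unsatisfiable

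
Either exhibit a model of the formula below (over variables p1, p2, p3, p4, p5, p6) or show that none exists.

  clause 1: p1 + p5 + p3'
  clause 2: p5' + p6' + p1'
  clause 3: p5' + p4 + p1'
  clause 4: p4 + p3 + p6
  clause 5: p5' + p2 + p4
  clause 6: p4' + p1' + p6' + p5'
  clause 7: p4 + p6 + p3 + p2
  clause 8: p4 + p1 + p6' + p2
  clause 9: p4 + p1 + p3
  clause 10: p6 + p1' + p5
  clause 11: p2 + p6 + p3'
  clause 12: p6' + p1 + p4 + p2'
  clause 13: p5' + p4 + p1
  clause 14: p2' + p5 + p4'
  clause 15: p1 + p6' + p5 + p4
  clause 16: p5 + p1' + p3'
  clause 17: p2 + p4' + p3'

Suppose p1 = 1.
Suppose p5 = 0.
From the singleton clause (p6), p6 = 1.
From the singleton clause (p3'), p3 = 0.
Suppose p2 = 0.
All clauses hold; p4 can take either value.

p1=1, p2=0, p3=0, p4=1, p5=0, p6=1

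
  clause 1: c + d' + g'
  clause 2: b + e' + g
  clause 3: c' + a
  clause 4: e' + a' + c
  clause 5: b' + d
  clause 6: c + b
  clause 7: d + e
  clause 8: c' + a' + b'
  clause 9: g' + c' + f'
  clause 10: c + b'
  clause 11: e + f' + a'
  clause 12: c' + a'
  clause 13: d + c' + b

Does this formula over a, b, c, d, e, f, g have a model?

Case c = 0:
From the singleton clause (b), b = 1.
But (b') is also a unit clause — contradiction.
That branch fails; take c = 1 instead.
From the singleton clause (a), a = 1.
But (a') is also a unit clause — contradiction.
Both values of c lead to a conflict.
No assignment satisfies every clause.

No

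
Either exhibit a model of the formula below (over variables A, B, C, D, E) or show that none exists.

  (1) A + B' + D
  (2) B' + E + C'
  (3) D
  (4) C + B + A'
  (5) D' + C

The clause (D) is unit, so D = 1.
The clause (C) is unit, so C = 1.
Case B = 0:
Every clause is now satisfied; A, E are unconstrained.

A: 0,  B: 0,  C: 1,  D: 1,  E: 1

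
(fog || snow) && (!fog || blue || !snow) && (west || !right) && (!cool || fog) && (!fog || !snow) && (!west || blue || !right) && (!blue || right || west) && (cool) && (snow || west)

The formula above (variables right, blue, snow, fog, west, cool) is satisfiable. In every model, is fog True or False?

True

Suppose fog = false.
Unit clause (snow) forces snow = true.
Unit clause (!cool) forces cool = false.
That conflicts with the unit clause (cool).
So every satisfying assignment has fog = True.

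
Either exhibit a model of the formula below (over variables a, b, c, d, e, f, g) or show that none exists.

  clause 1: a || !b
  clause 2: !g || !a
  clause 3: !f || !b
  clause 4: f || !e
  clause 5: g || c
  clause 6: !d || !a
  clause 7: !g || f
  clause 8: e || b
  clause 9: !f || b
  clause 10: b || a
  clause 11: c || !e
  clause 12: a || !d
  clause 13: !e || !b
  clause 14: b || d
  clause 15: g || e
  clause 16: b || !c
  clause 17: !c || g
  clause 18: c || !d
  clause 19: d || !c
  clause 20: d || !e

Try a = true.
The clause (!g) is unit, so g = false.
The clause (c) is unit, so c = true.
Now (!c) is unsatisfied and unit — conflict.
That branch fails; take a = false instead.
The clause (!b) is unit, so b = false.
Now (b) is unsatisfied and unit — conflict.
Both values of a lead to a conflict.

UNSATISFIABLE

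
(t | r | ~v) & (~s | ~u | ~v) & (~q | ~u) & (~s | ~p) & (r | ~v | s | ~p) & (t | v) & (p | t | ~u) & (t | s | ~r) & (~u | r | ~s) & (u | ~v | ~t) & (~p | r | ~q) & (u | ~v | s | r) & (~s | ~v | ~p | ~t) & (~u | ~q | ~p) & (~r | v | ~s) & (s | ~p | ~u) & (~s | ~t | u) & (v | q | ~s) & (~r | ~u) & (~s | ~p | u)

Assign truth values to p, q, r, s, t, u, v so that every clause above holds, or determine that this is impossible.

Suppose q = 1.
(~u) alone gives u = 0.
Suppose s = 1.
(~p) alone gives p = 0.
(~t) alone gives t = 0.
(v) alone gives v = 1.
(r) alone gives r = 1.
Every clause now holds.

p=0; q=1; r=1; s=1; t=0; u=0; v=1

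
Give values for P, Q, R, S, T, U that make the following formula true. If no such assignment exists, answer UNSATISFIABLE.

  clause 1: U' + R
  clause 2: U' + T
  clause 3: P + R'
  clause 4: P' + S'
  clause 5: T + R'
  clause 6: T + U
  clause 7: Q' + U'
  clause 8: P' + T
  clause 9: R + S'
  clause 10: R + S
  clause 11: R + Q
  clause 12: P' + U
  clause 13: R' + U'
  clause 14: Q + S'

UNSATISFIABLE

Suppose U = 0.
Unit clause (T) forces T = 1.
Unit clause (P') forces P = 0.
Unit clause (R') forces R = 0.
Unit clause (S') forces S = 0.
Now (S) is unsatisfied and unit — conflict.
Undo U and try U = 1.
Unit clause (R) forces R = 1.
Now (R') is unsatisfied and unit — conflict.
Neither U = 1 nor U = 0 works.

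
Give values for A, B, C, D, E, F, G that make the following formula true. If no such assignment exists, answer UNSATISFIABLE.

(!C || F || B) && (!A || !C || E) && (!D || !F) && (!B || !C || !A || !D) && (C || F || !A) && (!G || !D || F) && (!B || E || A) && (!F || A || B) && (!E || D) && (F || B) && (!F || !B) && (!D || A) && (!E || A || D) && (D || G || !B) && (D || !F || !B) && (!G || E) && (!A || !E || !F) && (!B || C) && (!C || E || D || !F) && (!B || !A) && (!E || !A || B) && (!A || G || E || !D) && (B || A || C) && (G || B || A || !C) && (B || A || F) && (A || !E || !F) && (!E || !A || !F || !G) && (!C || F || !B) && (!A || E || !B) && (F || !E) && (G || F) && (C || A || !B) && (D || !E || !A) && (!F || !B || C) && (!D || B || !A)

A ↦ true; B ↦ false; C ↦ false; D ↦ false; E ↦ false; F ↦ true; G ↦ false

Case D = false:
(!E) alone gives E = false.
(!G) alone gives G = false.
(!B) alone gives B = false.
(F) alone gives F = true.
(A) alone gives A = true.
(!C) alone gives C = false.
This assignment satisfies each clause.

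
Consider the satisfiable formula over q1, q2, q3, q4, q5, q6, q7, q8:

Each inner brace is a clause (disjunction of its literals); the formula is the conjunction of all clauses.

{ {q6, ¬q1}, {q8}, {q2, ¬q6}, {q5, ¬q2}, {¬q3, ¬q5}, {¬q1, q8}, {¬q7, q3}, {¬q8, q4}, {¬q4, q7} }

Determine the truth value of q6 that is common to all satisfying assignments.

Suppose q6 = True.
From the singleton clause (q8), q8 = True.
From the singleton clause (q2), q2 = True.
From the singleton clause (q5), q5 = True.
From the singleton clause (¬q3), q3 = False.
From the singleton clause (¬q7), q7 = False.
From the singleton clause (q4), q4 = True.
But (¬q4) is also a unit clause — contradiction.
So every satisfying assignment has q6 = False.

False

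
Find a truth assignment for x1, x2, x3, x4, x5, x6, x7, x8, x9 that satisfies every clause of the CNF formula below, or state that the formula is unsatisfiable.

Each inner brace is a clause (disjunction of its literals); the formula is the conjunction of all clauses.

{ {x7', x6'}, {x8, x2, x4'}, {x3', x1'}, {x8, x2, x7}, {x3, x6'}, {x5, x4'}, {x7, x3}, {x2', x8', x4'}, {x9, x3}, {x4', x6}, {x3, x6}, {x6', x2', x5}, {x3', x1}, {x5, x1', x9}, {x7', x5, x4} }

UNSATISFIABLE

Case x7 = 0:
Unit clause (x3) forces x3 = 1.
Unit clause (x1') forces x1 = 0.
That conflicts with the unit clause (x1).
That branch fails; take x7 = 1 instead.
Unit clause (x6') forces x6 = 0.
Unit clause (x4') forces x4 = 0.
Unit clause (x3) forces x3 = 1.
Unit clause (x1') forces x1 = 0.
That conflicts with the unit clause (x1).
Neither x7 = 1 nor x7 = 0 works.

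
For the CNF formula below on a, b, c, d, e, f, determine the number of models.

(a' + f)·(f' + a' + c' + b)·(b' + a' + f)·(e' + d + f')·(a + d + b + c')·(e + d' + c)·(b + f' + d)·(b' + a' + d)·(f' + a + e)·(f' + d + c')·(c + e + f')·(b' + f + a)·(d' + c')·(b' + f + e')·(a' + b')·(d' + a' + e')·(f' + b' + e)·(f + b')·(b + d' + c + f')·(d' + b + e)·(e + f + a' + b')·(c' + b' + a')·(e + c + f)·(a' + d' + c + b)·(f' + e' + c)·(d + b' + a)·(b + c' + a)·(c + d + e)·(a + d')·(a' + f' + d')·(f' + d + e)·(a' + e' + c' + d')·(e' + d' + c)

There are 2^6 = 64 truth assignments over (a, b, c, d, e, f).
Split on d. With d = 1, the clauses containing d are satisfied and d' drops from the rest; 0 of the 2^5 = 32 assignments to the other variables satisfy what remains.
With d = 0, by the same count on the reduced clause set, 1 assignment works.
Total: 0 + 1 = 1.

1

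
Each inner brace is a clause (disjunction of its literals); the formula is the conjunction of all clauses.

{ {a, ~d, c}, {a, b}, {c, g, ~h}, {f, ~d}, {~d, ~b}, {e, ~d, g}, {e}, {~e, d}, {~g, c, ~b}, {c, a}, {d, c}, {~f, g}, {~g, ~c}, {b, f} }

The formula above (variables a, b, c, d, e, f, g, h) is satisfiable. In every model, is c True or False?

Suppose c = 1.
Unit clause (e) forces e = 1.
Unit clause (d) forces d = 1.
Unit clause (f) forces f = 1.
Unit clause (~b) forces b = 0.
Unit clause (a) forces a = 1.
Unit clause (g) forces g = 1.
But (~g) is also a unit clause — contradiction.
So every satisfying assignment has c = False.

False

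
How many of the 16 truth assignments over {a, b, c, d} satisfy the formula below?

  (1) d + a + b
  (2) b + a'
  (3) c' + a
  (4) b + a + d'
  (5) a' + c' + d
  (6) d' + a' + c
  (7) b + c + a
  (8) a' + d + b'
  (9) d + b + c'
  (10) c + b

3

There are 2^4 = 16 truth assignments over (a, b, c, d).
Check each against the 10 clauses (columns in the order a, b, c, d):
  F F F F  ✗ fails (d + a + b)
  F F F T  ✗ fails (b + a + d')
  F F T F  ✗ fails (d + a + b)
  F F T T  ✗ fails (c' + a)
  F T F F  ✓ satisfies all
  F T F T  ✓ satisfies all
  F T T F  ✗ fails (c' + a)
  F T T T  ✗ fails (c' + a)
  T F F F  ✗ fails (b + a')
  T F F T  ✗ fails (b + a')
  T F T F  ✗ fails (b + a')
  T F T T  ✗ fails (b + a')
  T T F F  ✗ fails (a' + d + b')
  T T F T  ✗ fails (d' + a' + c)
  T T T F  ✗ fails (a' + c' + d)
  T T T T  ✓ satisfies all
3 of the 16 rows are models.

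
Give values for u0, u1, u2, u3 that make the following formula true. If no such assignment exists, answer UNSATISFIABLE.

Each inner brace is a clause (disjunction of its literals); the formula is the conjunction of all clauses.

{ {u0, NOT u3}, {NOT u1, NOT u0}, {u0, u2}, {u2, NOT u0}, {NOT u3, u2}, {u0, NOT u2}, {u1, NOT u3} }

Branch on u0: set u0 = true.
From the singleton clause (NOT u1), u1 = false.
From the singleton clause (u2), u2 = true.
From the singleton clause (NOT u3), u3 = false.
Every clause now holds.

u0: true; u1: false; u2: true; u3: false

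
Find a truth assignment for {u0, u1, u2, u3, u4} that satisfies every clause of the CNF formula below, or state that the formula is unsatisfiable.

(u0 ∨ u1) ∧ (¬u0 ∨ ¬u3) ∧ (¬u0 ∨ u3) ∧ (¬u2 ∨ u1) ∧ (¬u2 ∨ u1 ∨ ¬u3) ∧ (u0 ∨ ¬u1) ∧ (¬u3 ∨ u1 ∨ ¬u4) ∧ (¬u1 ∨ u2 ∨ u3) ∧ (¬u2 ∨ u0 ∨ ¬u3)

Suppose u0 = True.
From the singleton clause (¬u3), u3 = False.
Now (u3) is unsatisfied and unit — conflict.
Undo u0 and try u0 = False.
From the singleton clause (u1), u1 = True.
Now (¬u1) is unsatisfied and unit — conflict.
Either choice for u0 ends in contradiction.

UNSATISFIABLE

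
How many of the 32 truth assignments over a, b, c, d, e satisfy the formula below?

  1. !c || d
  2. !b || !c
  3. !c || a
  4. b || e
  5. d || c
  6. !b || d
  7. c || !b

3

There are 2^5 = 32 truth assignments over (a, b, c, d, e).
Split on e. With e = true, the clauses containing e are satisfied and !e drops from the rest; 3 of the 2^4 = 16 assignments to the other variables satisfy what remains.
With e = false, by the same count on the reduced clause set, 0 assignments work.
Total: 3 + 0 = 3.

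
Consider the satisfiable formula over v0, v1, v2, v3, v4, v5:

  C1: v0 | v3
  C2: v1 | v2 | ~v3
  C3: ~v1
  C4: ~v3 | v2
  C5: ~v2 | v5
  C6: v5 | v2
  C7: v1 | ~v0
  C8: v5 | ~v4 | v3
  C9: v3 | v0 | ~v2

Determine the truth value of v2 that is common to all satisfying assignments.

True

Suppose v2 = 0.
(~v1) alone gives v1 = 0.
(~v3) alone gives v3 = 0.
(v0) alone gives v0 = 1.
But (~v0) is also a unit clause — contradiction.
So every satisfying assignment has v2 = True.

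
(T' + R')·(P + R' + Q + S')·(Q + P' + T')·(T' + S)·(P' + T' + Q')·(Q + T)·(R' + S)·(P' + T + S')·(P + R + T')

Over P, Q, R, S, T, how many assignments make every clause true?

There are 2^5 = 32 truth assignments over (P, Q, R, S, T).
Split on P. With P = 1, the clauses containing P are satisfied and P' drops from the rest; 1 of the 2^4 = 16 assignments to the other variables satisfy what remains.
With P = 0, by the same count on the reduced clause set, 3 assignments work.
(One model: P=F, Q=T, R=F, S=F, T=F.)
Total: 1 + 3 = 4.

4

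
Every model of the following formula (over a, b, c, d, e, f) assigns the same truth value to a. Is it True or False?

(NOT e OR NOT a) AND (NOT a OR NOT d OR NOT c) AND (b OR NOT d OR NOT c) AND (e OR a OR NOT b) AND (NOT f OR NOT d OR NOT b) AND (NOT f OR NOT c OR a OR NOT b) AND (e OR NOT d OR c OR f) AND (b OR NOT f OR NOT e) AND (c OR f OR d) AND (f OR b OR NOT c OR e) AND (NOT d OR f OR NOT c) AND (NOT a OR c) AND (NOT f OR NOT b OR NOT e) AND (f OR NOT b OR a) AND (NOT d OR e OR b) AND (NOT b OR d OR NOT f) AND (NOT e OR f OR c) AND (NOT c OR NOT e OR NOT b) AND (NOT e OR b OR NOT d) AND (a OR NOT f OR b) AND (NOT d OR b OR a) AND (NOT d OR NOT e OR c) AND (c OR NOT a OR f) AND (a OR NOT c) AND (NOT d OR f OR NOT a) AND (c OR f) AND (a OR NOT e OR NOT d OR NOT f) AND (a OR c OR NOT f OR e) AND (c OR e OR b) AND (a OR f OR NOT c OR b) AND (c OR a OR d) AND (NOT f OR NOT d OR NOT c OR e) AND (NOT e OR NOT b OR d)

Suppose a = false.
The clause (NOT c) is unit, so c = false.
The clause (f) is unit, so f = true.
The clause (b) is unit, so b = true.
The clause (e) is unit, so e = true.
That conflicts with the unit clause (NOT e).
So every satisfying assignment has a = True.

True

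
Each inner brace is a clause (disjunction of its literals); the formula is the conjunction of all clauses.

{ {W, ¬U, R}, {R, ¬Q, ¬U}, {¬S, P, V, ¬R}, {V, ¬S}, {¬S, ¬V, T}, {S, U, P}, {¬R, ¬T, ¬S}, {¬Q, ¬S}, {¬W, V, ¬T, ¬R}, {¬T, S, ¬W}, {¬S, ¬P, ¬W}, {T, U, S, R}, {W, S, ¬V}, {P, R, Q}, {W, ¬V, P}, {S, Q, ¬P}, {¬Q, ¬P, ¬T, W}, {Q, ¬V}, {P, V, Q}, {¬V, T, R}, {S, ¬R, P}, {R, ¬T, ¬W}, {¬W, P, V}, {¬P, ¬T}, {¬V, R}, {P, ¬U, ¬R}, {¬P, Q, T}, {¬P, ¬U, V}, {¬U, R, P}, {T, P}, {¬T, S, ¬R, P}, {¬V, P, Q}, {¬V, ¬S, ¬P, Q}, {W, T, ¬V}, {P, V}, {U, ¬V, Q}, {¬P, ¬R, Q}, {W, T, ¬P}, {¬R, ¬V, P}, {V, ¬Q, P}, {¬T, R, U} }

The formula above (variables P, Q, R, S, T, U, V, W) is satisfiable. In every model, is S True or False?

Suppose S = True.
Unit clause (V) forces V = True.
Unit clause (T) forces T = True.
Unit clause (¬R) forces R = False.
But (R) is also a unit clause — contradiction.
So every satisfying assignment has S = False.

False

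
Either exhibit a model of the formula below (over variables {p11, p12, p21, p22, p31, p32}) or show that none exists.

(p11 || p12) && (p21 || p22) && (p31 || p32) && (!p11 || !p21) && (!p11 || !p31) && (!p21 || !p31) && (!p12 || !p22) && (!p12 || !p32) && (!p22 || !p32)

UNSATISFIABLE

Case p11 = true:
The clause (!p21) is unit, so p21 = false.
The clause (p22) is unit, so p22 = true.
The clause (!p31) is unit, so p31 = false.
The clause (p32) is unit, so p32 = true.
But (!p32) is also a unit clause — contradiction.
Backtrack on p11: now try p11 = false.
The clause (p12) is unit, so p12 = true.
The clause (!p22) is unit, so p22 = false.
The clause (p21) is unit, so p21 = true.
The clause (!p31) is unit, so p31 = false.
The clause (p32) is unit, so p32 = true.
But (!p32) is also a unit clause — contradiction.
Either choice for p11 ends in contradiction.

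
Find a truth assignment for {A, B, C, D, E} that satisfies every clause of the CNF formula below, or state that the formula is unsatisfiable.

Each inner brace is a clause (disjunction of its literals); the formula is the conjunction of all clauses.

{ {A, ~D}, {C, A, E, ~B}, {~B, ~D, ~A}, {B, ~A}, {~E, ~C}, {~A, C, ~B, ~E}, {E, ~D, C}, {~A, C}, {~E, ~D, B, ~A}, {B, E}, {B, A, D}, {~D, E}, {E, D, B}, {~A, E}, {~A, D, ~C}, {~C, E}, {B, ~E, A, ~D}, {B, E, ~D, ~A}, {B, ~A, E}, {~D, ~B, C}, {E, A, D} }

A ↦ 0; B ↦ 1; C ↦ 0; D ↦ 0; E ↦ 1

Suppose A = 0.
(~D) alone gives D = 0.
(B) alone gives B = 1.
(E) alone gives E = 1.
(~C) alone gives C = 0.
All clauses are satisfied.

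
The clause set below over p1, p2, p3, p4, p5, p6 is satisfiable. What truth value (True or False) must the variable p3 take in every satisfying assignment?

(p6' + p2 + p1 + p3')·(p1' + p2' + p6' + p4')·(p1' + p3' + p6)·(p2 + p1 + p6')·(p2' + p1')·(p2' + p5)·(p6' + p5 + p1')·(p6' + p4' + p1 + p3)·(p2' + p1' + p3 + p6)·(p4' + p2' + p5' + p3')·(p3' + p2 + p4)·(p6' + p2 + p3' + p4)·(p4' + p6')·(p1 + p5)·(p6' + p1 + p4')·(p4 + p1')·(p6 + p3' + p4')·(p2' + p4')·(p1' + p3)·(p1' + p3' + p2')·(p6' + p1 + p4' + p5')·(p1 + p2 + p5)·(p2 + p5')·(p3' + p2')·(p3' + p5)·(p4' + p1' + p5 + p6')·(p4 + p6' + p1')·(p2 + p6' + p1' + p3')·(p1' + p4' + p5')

False

Suppose p3 = 1.
The clause (p2') is unit, so p2 = 0.
The clause (p4) is unit, so p4 = 1.
The clause (p6') is unit, so p6 = 0.
That conflicts with the unit clause (p6).
So every satisfying assignment has p3 = False.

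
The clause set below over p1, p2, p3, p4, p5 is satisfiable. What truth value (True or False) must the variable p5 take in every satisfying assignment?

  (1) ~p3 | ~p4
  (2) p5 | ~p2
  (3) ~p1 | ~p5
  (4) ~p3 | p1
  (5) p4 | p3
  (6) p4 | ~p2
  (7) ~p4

False

Suppose p5 = 1.
From the singleton clause (~p1), p1 = 0.
From the singleton clause (~p3), p3 = 0.
From the singleton clause (p4), p4 = 1.
But (~p4) is also a unit clause — contradiction.
So every satisfying assignment has p5 = False.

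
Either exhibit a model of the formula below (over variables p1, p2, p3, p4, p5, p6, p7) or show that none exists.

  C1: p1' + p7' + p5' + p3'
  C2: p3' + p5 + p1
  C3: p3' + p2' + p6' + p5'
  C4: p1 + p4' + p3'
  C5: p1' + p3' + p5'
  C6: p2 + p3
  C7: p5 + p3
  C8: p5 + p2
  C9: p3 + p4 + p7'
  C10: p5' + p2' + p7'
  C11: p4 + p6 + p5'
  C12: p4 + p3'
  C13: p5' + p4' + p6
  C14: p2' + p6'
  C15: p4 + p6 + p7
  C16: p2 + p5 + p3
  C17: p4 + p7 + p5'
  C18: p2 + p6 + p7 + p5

p1: 1; p2: 1; p3: 1; p4: 1; p5: 0; p6: 0; p7: 1

Branch on p2: set p2 = 1.
The clause (p6') is unit, so p6 = 0.
Branch on p5: set p5 = 0.
The clause (p3) is unit, so p3 = 1.
The clause (p1) is unit, so p1 = 1.
The clause (p4) is unit, so p4 = 1.
All clauses hold; p7 can take either value.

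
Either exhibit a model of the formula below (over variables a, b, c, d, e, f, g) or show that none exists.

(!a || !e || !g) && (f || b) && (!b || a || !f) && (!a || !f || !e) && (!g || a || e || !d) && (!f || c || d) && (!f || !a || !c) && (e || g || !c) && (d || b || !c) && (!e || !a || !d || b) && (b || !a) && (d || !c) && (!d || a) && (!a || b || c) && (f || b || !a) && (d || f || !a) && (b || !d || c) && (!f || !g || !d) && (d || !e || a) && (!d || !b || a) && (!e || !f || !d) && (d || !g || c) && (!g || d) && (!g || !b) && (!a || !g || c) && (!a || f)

a: true; b: true; c: false; d: true; e: false; f: true; g: false

Case f = true:
Case b = true:
Unit clause (a) forces a = true.
Unit clause (!e) forces e = false.
Unit clause (!c) forces c = false.
Unit clause (d) forces d = true.
Unit clause (!g) forces g = false.
Every clause now holds.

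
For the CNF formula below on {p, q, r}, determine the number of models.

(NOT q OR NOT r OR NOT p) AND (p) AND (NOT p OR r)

There are 2^3 = 8 truth assignments over (p, q, r).
Check each against the 3 clauses (columns in the order p, q, r):
  F F F  ✗ fails (p)
  F F T  ✗ fails (p)
  F T F  ✗ fails (p)
  F T T  ✗ fails (p)
  T F F  ✗ fails (NOT p OR r)
  T F T  ✓ satisfies all
  T T F  ✗ fails (NOT p OR r)
  T T T  ✗ fails (NOT q OR NOT r OR NOT p)
1 of the 8 rows is a model.

1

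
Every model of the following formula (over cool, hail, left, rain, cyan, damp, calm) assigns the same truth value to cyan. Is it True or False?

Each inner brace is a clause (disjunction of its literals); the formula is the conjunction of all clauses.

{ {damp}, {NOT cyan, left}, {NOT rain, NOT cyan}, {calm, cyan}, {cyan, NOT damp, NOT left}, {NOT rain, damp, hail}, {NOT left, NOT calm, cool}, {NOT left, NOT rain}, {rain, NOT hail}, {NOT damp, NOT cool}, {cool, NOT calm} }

True

Suppose cyan = false.
Unit clause (damp) forces damp = true.
Unit clause (calm) forces calm = true.
Unit clause (NOT left) forces left = false.
Unit clause (NOT cool) forces cool = false.
That conflicts with the unit clause (cool).
So every satisfying assignment has cyan = True.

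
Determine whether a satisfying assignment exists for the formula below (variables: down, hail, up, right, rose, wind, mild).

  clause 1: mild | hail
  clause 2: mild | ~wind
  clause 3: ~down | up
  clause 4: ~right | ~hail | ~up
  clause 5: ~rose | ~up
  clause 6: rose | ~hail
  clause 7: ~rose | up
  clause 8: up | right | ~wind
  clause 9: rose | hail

Suppose mild = 1.
Suppose down = 0.
Suppose rose = 0.
(~hail) alone gives hail = 0.
Now (hail) is unsatisfied and unit — conflict.
That branch fails; take rose = 1 instead.
(~up) alone gives up = 0.
Now (up) is unsatisfied and unit — conflict.
Either choice for rose ends in contradiction.
That branch fails; take down = 1 instead.
(up) alone gives up = 1.
(~rose) alone gives rose = 0.
(~hail) alone gives hail = 0.
Now (hail) is unsatisfied and unit — conflict.
Either choice for down ends in contradiction.
That branch fails; take mild = 0 instead.
(hail) alone gives hail = 1.
(~wind) alone gives wind = 0.
(rose) alone gives rose = 1.
(~up) alone gives up = 0.
Now (up) is unsatisfied and unit — conflict.
Either choice for mild ends in contradiction.
No assignment satisfies every clause.

Unsatisfiable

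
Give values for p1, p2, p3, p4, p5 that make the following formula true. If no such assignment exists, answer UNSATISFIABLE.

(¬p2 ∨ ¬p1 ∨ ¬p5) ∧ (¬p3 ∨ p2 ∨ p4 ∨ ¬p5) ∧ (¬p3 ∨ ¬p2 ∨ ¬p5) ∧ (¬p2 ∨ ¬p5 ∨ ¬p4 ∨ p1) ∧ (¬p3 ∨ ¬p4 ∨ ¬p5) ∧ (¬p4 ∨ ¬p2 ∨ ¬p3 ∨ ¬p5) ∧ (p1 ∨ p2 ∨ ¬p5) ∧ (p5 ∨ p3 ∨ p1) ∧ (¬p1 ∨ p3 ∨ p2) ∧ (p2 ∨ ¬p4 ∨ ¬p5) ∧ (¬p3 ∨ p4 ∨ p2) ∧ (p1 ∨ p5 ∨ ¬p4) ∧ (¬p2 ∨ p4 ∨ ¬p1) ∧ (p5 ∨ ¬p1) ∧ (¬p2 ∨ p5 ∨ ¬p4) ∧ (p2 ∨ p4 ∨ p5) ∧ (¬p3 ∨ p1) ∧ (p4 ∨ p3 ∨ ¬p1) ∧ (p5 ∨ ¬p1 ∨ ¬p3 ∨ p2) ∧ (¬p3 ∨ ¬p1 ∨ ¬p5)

Case p5 = True:
Case p2 = True:
Unit clause (¬p1) forces p1 = False.
Unit clause (¬p3) forces p3 = False.
Unit clause (¬p4) forces p4 = False.
Every clause now holds.

p1 ↦ False; p2 ↦ True; p3 ↦ False; p4 ↦ False; p5 ↦ True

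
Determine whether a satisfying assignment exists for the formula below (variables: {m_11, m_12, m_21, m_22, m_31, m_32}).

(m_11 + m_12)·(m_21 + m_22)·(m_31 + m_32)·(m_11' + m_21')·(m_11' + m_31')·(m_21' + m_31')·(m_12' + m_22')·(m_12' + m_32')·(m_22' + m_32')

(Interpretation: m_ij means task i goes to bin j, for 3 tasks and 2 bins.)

No

Suppose m_11 = 1.
The clause (m_21') is unit, so m_21 = 0.
The clause (m_22) is unit, so m_22 = 1.
The clause (m_31') is unit, so m_31 = 0.
The clause (m_32) is unit, so m_32 = 1.
That conflicts with the unit clause (m_32').
That branch fails; take m_11 = 0 instead.
The clause (m_12) is unit, so m_12 = 1.
The clause (m_22') is unit, so m_22 = 0.
The clause (m_21) is unit, so m_21 = 1.
The clause (m_31') is unit, so m_31 = 0.
The clause (m_32) is unit, so m_32 = 1.
That conflicts with the unit clause (m_32').
Both values of m_11 lead to a conflict.
No assignment satisfies every clause.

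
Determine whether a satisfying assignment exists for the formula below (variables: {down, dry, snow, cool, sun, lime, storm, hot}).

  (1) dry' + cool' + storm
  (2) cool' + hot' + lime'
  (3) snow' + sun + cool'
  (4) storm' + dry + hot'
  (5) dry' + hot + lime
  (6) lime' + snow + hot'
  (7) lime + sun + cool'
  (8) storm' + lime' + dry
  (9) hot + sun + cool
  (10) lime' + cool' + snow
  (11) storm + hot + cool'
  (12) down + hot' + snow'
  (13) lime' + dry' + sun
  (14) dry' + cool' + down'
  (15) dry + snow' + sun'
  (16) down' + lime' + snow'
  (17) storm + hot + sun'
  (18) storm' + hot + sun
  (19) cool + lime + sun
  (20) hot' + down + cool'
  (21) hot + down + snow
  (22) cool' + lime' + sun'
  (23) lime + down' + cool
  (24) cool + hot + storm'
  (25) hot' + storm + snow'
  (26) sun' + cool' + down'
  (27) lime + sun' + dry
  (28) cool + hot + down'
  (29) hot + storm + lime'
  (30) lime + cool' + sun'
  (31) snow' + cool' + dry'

Branch on dry: set dry = 1.
Branch on cool: set cool = 0.
Branch on hot: set hot = 1.
Branch on lime: set lime = 0.
(sun) alone gives sun = 1.
(down') alone gives down = 0.
(snow') alone gives snow = 0.
No clause remains; storm is free.
A satisfying assignment: down=0, dry=1, snow=0, cool=0, sun=1, lime=0, storm=1, hot=1.

Satisfiable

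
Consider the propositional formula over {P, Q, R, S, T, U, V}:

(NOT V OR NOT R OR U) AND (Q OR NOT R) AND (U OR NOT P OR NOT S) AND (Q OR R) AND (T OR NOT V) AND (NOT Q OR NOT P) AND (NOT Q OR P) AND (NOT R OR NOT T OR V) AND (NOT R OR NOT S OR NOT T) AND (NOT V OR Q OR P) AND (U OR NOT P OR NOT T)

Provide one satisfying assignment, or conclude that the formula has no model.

Try Q = true.
Unit clause (NOT P) forces P = false.
Now (P) is unsatisfied and unit — conflict.
Backtrack on Q: now try Q = false.
Unit clause (NOT R) forces R = false.
Now (R) is unsatisfied and unit — conflict.
Both values of Q lead to a conflict.

UNSATISFIABLE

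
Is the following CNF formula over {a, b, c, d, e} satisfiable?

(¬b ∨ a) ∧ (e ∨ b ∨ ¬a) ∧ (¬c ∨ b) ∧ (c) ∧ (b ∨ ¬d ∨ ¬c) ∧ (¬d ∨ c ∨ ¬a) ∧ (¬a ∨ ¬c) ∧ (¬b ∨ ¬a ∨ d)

The clause (c) is unit, so c = True.
The clause (b) is unit, so b = True.
The clause (a) is unit, so a = True.
But (¬a) is also a unit clause — contradiction.
No assignment satisfies every clause.

Unsatisfiable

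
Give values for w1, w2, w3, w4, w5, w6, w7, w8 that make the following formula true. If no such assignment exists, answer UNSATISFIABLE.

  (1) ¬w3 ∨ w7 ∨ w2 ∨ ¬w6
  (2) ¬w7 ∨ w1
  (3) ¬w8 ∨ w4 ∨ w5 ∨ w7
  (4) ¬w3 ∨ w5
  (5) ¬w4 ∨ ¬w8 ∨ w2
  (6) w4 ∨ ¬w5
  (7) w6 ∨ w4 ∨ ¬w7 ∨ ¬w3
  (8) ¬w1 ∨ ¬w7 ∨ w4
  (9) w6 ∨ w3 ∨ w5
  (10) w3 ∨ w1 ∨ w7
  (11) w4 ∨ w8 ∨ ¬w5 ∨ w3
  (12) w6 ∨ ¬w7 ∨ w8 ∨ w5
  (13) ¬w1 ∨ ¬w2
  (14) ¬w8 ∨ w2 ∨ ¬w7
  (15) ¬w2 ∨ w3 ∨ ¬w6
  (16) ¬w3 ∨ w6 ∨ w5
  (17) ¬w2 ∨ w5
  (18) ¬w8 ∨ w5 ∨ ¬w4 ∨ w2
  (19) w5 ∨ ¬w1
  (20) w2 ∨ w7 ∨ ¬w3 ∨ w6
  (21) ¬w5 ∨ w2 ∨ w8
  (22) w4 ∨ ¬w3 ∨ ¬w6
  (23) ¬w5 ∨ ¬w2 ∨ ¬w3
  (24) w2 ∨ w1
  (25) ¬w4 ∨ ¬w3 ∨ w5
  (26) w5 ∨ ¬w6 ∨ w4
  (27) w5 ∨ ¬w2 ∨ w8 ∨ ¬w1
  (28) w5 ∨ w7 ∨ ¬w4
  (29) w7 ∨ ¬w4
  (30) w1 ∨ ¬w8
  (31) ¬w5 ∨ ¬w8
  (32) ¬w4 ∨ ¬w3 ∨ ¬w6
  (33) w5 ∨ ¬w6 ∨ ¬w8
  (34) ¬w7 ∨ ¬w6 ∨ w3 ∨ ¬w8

Try w7 = False.
The clause (¬w4) is unit, so w4 = False.
The clause (¬w5) is unit, so w5 = False.
The clause (¬w8) is unit, so w8 = False.
The clause (¬w3) is unit, so w3 = False.
The clause (w6) is unit, so w6 = True.
That conflicts with the unit clause (¬w6).
So w7 must be the other value — set w7 = True.
The clause (w1) is unit, so w1 = True.
The clause (w4) is unit, so w4 = True.
The clause (¬w2) is unit, so w2 = False.
The clause (¬w8) is unit, so w8 = False.
The clause (w5) is unit, so w5 = True.
That conflicts with the unit clause (¬w5).
Both values of w7 lead to a conflict.

UNSATISFIABLE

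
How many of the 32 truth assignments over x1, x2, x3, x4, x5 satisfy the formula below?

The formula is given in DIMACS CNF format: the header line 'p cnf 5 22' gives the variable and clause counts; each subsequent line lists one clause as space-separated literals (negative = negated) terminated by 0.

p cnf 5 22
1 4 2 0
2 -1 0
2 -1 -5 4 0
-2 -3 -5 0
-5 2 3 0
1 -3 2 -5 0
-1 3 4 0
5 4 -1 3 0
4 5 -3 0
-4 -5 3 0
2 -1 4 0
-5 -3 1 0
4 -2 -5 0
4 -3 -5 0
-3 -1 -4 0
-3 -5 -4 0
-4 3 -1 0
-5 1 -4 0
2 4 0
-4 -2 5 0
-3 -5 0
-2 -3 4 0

There are 2^5 = 32 truth assignments over (x1, x2, x3, x4, x5).
Split on x2. With x2 = True, the clauses containing x2 are satisfied and ¬x2 drops from the rest; 1 of the 2^4 = 16 assignments to the other variables satisfy what remains.
With x2 = False, by the same count on the reduced clause set, 2 assignments work.
(One model: x1=F, x2=F, x3=F, x4=T, x5=F.)
Total: 1 + 2 = 3.

3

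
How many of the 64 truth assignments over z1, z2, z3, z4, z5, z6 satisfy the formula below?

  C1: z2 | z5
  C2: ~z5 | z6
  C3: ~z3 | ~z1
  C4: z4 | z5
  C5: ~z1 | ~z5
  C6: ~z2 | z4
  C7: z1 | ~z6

There are 2^6 = 64 truth assignments over (z1, z2, z3, z4, z5, z6).
Split on z3. With z3 = 1, the clauses containing z3 are satisfied and ~z3 drops from the rest; 1 of the 2^5 = 32 assignments to the other variables satisfy what remains.
With z3 = 0, by the same count on the reduced clause set, 3 assignments work.
(One model: z1=F, z2=T, z3=F, z4=T, z5=F, z6=F.)
Total: 1 + 3 = 4.

4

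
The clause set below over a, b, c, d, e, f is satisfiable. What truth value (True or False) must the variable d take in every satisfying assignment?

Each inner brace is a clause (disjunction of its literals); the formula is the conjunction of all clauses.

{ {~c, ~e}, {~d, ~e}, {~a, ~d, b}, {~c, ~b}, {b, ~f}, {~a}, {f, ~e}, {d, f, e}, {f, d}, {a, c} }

Suppose d = 0.
(~a) alone gives a = 0.
(f) alone gives f = 1.
(b) alone gives b = 1.
(~c) alone gives c = 0.
That conflicts with the unit clause (c).
So every satisfying assignment has d = True.

True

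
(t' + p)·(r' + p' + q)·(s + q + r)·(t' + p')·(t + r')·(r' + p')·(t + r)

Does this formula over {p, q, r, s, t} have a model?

No, unsatisfiable

Try t = 0.
Unit clause (r') forces r = 0.
That conflicts with the unit clause (r).
So t must be the other value — set t = 1.
Unit clause (p) forces p = 1.
That conflicts with the unit clause (p').
Neither t = 1 nor t = 0 works.
No assignment satisfies every clause.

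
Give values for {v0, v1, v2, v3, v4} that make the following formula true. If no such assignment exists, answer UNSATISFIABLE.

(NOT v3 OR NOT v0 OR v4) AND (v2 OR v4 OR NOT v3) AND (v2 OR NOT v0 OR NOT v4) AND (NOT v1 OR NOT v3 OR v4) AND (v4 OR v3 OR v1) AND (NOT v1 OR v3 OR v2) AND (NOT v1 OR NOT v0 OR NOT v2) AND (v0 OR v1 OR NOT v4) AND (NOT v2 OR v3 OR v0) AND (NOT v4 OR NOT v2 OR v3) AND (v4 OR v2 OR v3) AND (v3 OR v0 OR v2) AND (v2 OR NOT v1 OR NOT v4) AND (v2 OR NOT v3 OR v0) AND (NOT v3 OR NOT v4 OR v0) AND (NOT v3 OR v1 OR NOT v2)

UNSATISFIABLE

Suppose v3 = false.
Suppose v4 = true.
(NOT v2) alone gives v2 = false.
(NOT v0) alone gives v0 = false.
That conflicts with the unit clause (v0).
Backtrack on v4: now try v4 = false.
(v1) alone gives v1 = true.
(v2) alone gives v2 = true.
(NOT v0) alone gives v0 = false.
That conflicts with the unit clause (v0).
Either choice for v4 ends in contradiction.
Backtrack on v3: now try v3 = true.
Suppose v0 = false.
(v2) alone gives v2 = true.
(NOT v4) alone gives v4 = false.
(NOT v1) alone gives v1 = false.
That conflicts with the unit clause (v1).
Backtrack on v0: now try v0 = true.
(v4) alone gives v4 = true.
(v2) alone gives v2 = true.
(NOT v1) alone gives v1 = false.
That conflicts with the unit clause (v1).
Either choice for v0 ends in contradiction.
Either choice for v3 ends in contradiction.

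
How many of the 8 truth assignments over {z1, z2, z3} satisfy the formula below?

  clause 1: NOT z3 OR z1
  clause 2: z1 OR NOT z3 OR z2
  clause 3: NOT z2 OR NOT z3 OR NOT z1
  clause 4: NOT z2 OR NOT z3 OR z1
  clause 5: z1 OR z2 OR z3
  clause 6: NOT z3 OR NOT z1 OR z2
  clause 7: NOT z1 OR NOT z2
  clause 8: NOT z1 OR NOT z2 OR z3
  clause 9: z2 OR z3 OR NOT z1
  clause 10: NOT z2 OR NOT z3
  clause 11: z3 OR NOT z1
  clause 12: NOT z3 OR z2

There are 2^3 = 8 truth assignments over (z1, z2, z3).
Check each against the 12 clauses (columns in the order z1, z2, z3):
  F F F  ✗ fails (z1 OR z2 OR z3)
  F F T  ✗ fails (NOT z3 OR z1)
  F T F  ✓ satisfies all
  F T T  ✗ fails (NOT z3 OR z1)
  T F F  ✗ fails (z2 OR z3 OR NOT z1)
  T F T  ✗ fails (NOT z3 OR NOT z1 OR z2)
  T T F  ✗ fails (NOT z1 OR NOT z2)
  T T T  ✗ fails (NOT z2 OR NOT z3 OR NOT z1)
1 of the 8 rows is a model.

1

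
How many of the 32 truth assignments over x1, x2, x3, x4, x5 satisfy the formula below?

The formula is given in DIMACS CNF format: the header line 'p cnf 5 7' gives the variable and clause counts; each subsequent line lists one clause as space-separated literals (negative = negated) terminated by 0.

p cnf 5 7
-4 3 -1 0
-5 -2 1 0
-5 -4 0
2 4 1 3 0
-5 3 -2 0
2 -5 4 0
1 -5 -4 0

14

There are 2^5 = 32 truth assignments over (x1, x2, x3, x4, x5).
Split on x4. With x4 = True, the clauses containing x4 are satisfied and ¬x4 drops from the rest; 6 of the 2^4 = 16 assignments to the other variables satisfy what remains.
With x4 = False, by the same count on the reduced clause set, 8 assignments work.
Total: 6 + 8 = 14.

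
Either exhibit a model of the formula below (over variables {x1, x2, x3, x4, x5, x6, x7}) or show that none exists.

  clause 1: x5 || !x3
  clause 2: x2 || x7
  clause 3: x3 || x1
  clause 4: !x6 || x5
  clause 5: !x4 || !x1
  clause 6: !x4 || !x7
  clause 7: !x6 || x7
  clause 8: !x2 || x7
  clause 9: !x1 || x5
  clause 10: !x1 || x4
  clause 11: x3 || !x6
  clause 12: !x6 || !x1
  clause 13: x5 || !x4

Branch on x5: set x5 = true.
Branch on x2: set x2 = true.
Unit clause (x7) forces x7 = true.
Unit clause (!x4) forces x4 = false.
Unit clause (!x1) forces x1 = false.
Unit clause (x3) forces x3 = true.
All clauses hold; x6 can take either value.

x1=false; x2=true; x3=true; x4=false; x5=true; x6=false; x7=true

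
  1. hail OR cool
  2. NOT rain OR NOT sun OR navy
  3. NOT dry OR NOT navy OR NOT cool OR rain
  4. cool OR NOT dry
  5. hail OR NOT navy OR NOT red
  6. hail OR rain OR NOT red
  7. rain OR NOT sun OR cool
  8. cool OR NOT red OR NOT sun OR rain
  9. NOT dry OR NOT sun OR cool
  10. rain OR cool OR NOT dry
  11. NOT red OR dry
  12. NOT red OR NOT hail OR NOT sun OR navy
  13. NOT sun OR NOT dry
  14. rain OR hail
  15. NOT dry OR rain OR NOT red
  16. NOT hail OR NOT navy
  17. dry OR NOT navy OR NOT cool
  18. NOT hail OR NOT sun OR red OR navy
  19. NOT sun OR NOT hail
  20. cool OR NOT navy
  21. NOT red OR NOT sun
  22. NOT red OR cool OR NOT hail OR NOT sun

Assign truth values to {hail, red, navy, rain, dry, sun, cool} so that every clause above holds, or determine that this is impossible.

Branch on hail: set hail = true.
Unit clause (NOT navy) forces navy = false.
Unit clause (NOT sun) forces sun = false.
Branch on cool: set cool = true.
Branch on red: set red = true.
Unit clause (dry) forces dry = true.
Unit clause (rain) forces rain = true.
All clauses are satisfied.

hail ↦ true, red ↦ true, navy ↦ false, rain ↦ true, dry ↦ true, sun ↦ false, cool ↦ true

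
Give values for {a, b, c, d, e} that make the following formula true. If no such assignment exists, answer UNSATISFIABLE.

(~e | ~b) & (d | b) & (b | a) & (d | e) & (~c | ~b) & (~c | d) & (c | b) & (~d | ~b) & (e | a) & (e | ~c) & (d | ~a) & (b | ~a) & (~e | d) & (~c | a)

Branch on e: set e = 0.
The clause (d) is unit, so d = 1.
The clause (~b) is unit, so b = 0.
The clause (a) is unit, so a = 1.
That conflicts with the unit clause (~a).
Backtrack on e: now try e = 1.
The clause (~b) is unit, so b = 0.
The clause (d) is unit, so d = 1.
The clause (a) is unit, so a = 1.
That conflicts with the unit clause (~a).
Either choice for e ends in contradiction.

UNSATISFIABLE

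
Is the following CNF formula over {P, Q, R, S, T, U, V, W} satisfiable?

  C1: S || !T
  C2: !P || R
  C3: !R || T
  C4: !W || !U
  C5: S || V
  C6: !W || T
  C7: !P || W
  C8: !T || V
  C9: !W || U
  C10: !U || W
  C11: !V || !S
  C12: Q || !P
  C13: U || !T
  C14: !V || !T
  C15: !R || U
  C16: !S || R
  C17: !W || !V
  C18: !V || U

Try S = true.
From the singleton clause (!V), V = false.
From the singleton clause (!T), T = false.
From the singleton clause (!R), R = false.
But (R) is also a unit clause — contradiction.
That branch fails; take S = false instead.
From the singleton clause (!T), T = false.
From the singleton clause (!R), R = false.
From the singleton clause (!P), P = false.
From the singleton clause (V), V = true.
From the singleton clause (!W), W = false.
From the singleton clause (!U), U = false.
But (U) is also a unit clause — contradiction.
Either choice for S ends in contradiction.
No assignment satisfies every clause.

Unsatisfiable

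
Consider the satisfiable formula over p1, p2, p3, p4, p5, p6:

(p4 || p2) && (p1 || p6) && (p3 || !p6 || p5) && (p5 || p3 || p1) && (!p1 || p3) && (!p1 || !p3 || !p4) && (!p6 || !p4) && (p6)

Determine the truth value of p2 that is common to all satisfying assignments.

Suppose p2 = false.
The clause (p4) is unit, so p4 = true.
The clause (!p6) is unit, so p6 = false.
But (p6) is also a unit clause — contradiction.
So every satisfying assignment has p2 = True.

True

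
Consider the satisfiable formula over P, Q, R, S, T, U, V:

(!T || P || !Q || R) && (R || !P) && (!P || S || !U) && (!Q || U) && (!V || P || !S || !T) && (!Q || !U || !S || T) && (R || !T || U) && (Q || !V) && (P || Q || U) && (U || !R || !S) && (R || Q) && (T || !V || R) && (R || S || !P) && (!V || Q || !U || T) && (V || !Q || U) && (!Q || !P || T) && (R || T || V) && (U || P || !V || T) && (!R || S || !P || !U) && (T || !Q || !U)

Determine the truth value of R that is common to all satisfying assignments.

Suppose R = false.
From the singleton clause (!P), P = false.
From the singleton clause (Q), Q = true.
From the singleton clause (!T), T = false.
From the singleton clause (U), U = true.
That conflicts with the unit clause (!U).
So every satisfying assignment has R = True.

True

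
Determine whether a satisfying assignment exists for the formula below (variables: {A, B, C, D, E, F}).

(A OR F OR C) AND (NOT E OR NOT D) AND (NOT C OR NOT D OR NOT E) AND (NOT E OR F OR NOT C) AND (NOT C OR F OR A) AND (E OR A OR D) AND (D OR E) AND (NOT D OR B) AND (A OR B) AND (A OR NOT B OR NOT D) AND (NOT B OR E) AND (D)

The clause (D) is unit, so D = true.
The clause (NOT E) is unit, so E = false.
The clause (B) is unit, so B = true.
But (NOT B) is also a unit clause — contradiction.
No assignment satisfies every clause.

No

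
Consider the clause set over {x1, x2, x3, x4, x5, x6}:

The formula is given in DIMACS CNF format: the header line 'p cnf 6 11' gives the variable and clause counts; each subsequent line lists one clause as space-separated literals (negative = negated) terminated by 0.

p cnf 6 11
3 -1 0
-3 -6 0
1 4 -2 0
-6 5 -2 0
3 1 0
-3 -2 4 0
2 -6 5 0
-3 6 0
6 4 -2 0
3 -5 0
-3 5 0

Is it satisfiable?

Try x3 = True.
The clause (¬x6) is unit, so x6 = False.
Now (x6) is unsatisfied and unit — conflict.
That branch fails; take x3 = False instead.
The clause (¬x1) is unit, so x1 = False.
Now (x1) is unsatisfied and unit — conflict.
Either choice for x3 ends in contradiction.
No assignment satisfies every clause.

No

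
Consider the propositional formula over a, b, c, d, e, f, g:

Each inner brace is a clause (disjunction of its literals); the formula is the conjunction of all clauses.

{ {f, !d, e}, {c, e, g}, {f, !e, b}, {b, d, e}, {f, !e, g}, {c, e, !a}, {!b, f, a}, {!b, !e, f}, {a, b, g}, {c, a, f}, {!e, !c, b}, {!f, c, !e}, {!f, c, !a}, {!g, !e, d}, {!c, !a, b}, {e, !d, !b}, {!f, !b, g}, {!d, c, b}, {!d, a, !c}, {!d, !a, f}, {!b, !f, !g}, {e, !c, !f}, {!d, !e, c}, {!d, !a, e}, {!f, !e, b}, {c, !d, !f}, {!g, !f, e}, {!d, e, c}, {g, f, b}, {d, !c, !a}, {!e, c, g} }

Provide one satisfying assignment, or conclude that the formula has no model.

UNSATISFIABLE

Suppose f = true.
Suppose c = true.
Unit clause (e) forces e = true.
Unit clause (b) forces b = true.
Unit clause (g) forces g = true.
Now (!g) is unsatisfied and unit — conflict.
So c must be the other value — set c = false.
Unit clause (!e) forces e = false.
Unit clause (g) forces g = true.
Now (!g) is unsatisfied and unit — conflict.
Both values of c lead to a conflict.
So f must be the other value — set f = false.
Suppose d = false.
Suppose e = false.
Unit clause (b) forces b = true.
Unit clause (a) forces a = true.
Unit clause (c) forces c = true.
Now (!c) is unsatisfied and unit — conflict.
So e must be the other value — set e = true.
Unit clause (b) forces b = true.
Now (!b) is unsatisfied and unit — conflict.
Both values of e lead to a conflict.
So d must be the other value — set d = true.
Unit clause (e) forces e = true.
Unit clause (b) forces b = true.
Now (!b) is unsatisfied and unit — conflict.
Both values of d lead to a conflict.
Both values of f lead to a conflict.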